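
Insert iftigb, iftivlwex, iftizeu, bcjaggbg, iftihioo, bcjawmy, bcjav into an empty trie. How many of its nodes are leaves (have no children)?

7

Leaves are exactly the stored words that no other stored word extends.
Those words: "bcjaggbg", "bcjav", "bcjawmy", "iftigb", "iftihioo", "iftivlwex", "iftizeu"
Leaf count: 7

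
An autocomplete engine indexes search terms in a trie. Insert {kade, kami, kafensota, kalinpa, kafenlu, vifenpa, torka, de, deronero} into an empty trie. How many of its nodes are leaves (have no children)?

Leaves are exactly the stored words that no other stored word extends.
Those words: "deronero", "kade", "kafenlu", "kafensota", "kalinpa", "kami", "torka", "vifenpa"
Leaf count: 8

8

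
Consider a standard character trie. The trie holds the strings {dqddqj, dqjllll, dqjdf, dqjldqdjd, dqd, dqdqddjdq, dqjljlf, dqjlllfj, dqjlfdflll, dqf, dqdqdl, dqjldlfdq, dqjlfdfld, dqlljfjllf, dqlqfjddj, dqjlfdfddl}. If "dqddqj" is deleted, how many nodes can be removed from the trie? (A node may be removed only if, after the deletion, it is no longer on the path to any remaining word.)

3

A node on "dqddqj"'s path can go only if nothing else ends at it or branches off below it.
The suffix "dqj" (3 nodes) is used only by "dqddqj"; the node for "dqd" still has the child "q", so pruning stops there.
Nodes removed: 3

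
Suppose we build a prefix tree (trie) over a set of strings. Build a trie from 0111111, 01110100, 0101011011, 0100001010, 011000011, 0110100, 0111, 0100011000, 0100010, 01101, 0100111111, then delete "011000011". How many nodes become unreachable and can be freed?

Walk "011000011" from the leaf back toward the root, removing each node that no remaining word uses.
The suffix "00011" (5 nodes) is used only by "011000011"; the node for "0110" still has the child "1", so pruning stops there.
Nodes removed: 5

5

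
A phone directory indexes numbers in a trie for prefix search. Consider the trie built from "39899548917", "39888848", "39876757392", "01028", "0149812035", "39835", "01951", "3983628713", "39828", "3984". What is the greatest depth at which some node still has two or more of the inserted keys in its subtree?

4

Look for the deepest trie node that still has at least two words in its subtree.
"39835" and "3983628713" agree on "3983" (4 characters) before diverging; nothing deeper is shared.
Longest shared-prefix length: 4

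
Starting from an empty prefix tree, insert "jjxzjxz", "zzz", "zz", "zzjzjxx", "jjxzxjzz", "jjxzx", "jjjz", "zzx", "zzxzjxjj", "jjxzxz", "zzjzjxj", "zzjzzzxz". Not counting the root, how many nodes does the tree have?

Trie structure (* marks end of a word):
(root)
├─ j
│  └─ j
│     ├─ j
│     │  └─ z *
│     └─ x
│        └─ z
│           ├─ j
│           │  └─ x
│           │     └─ z *
│           └─ x *
│              ├─ j
│              │  └─ z
│              │     └─ z *
│              └─ z *
└─ z
   └─ z *
      ├─ j
      │  └─ z
      │     ├─ j
      │     │  └─ x
      │     │     ├─ j *
      │     │     └─ x *
      │     └─ z
      │        └─ z
      │           └─ x
      │              └─ z *
      ├─ x *
      │  └─ z
      │     └─ j
      │        └─ x
      │           └─ j
      │              └─ j *
      └─ z *
Counting every labelled node above: 33.

33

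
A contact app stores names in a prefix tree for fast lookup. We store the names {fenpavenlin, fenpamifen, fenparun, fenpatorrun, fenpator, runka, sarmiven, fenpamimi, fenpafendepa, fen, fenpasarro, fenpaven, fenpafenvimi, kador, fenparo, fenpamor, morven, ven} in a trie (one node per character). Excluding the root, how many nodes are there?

73

For each word, the new-node count is its length minus the longest prefix already in the trie:
  "fenpavenlin" → 11 new (f, e, n, p, a, v, e, n, l, i, n)
  "fenpamifen" → prefix "fenpa" already present; 5 new (m, i, f, e, n)
  "fenparun" → prefix "fenpa" already present; 3 new (r, u, n)
  "fenpatorrun" → prefix "fenpa" already present; 6 new (t, o, r, r, u, n)
  "fenpator" → prefix "fenpator" already present; 0 new (none)
  "runka" → 5 new (r, u, n, k, a)
  "sarmiven" → 8 new (s, a, r, m, i, v, e, n)
  "fenpamimi" → prefix "fenpami" already present; 2 new (m, i)
  "fenpafendepa" → prefix "fenpa" already present; 7 new (f, e, n, d, e, p, a)
  "fen" → prefix "fen" already present; 0 new (none)
  "fenpasarro" → prefix "fenpa" already present; 5 new (s, a, r, r, o)
  "fenpaven" → prefix "fenpaven" already present; 0 new (none)
  "fenpafenvimi" → prefix "fenpafen" already present; 4 new (v, i, m, i)
  "kador" → 5 new (k, a, d, o, r)
  "fenparo" → prefix "fenpar" already present; 1 new (o)
  "fenpamor" → prefix "fenpam" already present; 2 new (o, r)
  "morven" → 6 new (m, o, r, v, e, n)
  "ven" → 3 new (v, e, n)
Total nodes = 11 + 5 + 3 + 6 + 0 + 5 + 8 + 2 + 7 + 0 + 5 + 0 + 4 + 5 + 1 + 2 + 6 + 3 = 73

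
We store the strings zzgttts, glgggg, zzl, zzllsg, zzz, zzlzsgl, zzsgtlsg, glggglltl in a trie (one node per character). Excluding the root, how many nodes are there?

Trace insertions, counting only characters that open a new branch:
  "zzgttts" → 7 new (z, z, g, t, t, t, s)
  "glgggg" → 6 new (g, l, g, g, g, g)
  "zzl" → prefix "zz" already present; 1 new (l)
  "zzllsg" → prefix "zzl" already present; 3 new (l, s, g)
  "zzz" → prefix "zz" already present; 1 new (z)
  "zzlzsgl" → prefix "zzl" already present; 4 new (z, s, g, l)
  "zzsgtlsg" → prefix "zz" already present; 6 new (s, g, t, l, s, g)
  "glggglltl" → prefix "glggg" already present; 4 new (l, l, t, l)
Total nodes = 7 + 6 + 1 + 3 + 1 + 4 + 6 + 4 = 32

32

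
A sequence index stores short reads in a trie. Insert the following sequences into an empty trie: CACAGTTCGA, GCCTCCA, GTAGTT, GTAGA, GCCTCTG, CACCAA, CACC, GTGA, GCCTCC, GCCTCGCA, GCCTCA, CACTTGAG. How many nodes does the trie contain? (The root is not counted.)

Count nodes per top-level branch (shared prefixes stored once):
  'C'-branch (CACAGTTCGA, CACC, CACCAA, CACTTGAG): 18 nodes
  'G'-branch (GCCTCA, GCCTCC, GCCTCCA, GCCTCGCA, GCCTCTG, GTAGA, GTAGTT, GTGA): 21 nodes
Sum: 39

39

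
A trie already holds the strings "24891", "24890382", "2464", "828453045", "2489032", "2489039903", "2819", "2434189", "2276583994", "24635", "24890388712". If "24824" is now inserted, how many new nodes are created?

2

Walking "24824" from the root, the first 3 characters ("248") follow existing edges; "2" is the first miss.
New nodes needed: |"24824"| − 3 = 5 − 3 = 2.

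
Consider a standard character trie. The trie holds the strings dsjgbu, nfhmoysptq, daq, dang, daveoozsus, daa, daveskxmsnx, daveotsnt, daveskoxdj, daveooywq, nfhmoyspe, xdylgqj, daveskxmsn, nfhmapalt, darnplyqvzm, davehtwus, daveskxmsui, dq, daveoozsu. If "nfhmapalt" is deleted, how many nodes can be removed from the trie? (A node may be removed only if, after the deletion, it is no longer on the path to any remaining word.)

Walk "nfhmapalt" from the leaf back toward the root, removing each node that no remaining word uses.
The suffix "apalt" (5 nodes) is used only by "nfhmapalt"; the node for "nfhm" still has the child "o", so pruning stops there.
Nodes removed: 5

5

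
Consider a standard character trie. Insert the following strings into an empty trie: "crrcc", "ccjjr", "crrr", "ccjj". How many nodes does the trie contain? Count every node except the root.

10

Trie structure (* marks end of a word):
(root)
└─ c
   ├─ c
   │  └─ j
   │     └─ j *
   │        └─ r *
   └─ r
      └─ r
         ├─ c
         │  └─ c *
         └─ r *
Counting every labelled node above: 10.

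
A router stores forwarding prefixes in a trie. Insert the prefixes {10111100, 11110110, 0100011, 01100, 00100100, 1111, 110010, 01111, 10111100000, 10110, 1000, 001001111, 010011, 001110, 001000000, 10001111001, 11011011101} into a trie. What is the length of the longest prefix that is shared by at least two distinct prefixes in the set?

Look for the deepest trie node that still has at least two words in its subtree.
e.g. "10111100" and "10111100000" share the prefix "10111100" of length 8; no pair shares a longer one.
Longest shared-prefix length: 8

8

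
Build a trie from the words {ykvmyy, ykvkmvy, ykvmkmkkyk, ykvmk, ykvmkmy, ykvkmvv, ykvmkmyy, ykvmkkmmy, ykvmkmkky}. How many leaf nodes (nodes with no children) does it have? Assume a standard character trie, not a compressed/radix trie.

A leaf is a node with no children — equivalently, the end of a word that is not a proper prefix of any other stored word.
Those words: "ykvkmvv", "ykvkmvy", "ykvmkkmmy", "ykvmkmkkyk", "ykvmkmyy", "ykvmyy"
Leaf count: 6

6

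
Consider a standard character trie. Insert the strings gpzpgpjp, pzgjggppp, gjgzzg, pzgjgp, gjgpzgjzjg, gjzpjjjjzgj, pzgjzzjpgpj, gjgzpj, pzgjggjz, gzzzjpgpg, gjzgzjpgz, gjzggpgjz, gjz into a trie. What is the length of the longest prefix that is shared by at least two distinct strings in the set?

6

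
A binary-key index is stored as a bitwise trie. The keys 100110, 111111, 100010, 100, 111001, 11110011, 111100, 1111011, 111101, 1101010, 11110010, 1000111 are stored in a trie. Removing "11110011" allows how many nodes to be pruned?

1

A node on "11110011"'s path can go only if nothing else ends at it or branches off below it.
The suffix "1" (1 node) is used only by "11110011"; the node for "1111001" still has the child "0", so pruning stops there.
Nodes removed: 1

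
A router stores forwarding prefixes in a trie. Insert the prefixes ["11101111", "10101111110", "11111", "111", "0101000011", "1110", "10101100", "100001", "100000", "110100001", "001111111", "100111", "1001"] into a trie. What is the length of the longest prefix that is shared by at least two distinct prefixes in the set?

Look for the deepest trie node that still has at least two words in its subtree.
e.g. "10101100" and "10101111110" share the prefix "101011" of length 6; no pair shares a longer one.
Longest shared-prefix length: 6

6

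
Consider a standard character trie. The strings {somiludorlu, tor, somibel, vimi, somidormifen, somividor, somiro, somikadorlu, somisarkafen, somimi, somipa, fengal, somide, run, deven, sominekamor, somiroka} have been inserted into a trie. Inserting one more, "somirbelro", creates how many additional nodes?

5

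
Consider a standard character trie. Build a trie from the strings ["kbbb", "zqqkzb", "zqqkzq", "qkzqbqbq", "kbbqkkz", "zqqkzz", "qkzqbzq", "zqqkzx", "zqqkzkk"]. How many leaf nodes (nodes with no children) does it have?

9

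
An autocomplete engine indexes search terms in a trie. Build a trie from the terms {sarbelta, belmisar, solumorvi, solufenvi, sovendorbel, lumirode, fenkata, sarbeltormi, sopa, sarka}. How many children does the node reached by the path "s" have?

The children of the "s" node are the distinct next characters among strings starting with "s".
Distinct next characters after "s": a, o.
That node has 2 child edges.

2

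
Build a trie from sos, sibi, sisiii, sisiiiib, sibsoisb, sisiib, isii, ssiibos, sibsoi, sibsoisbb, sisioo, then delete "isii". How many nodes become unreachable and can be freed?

After clearing the end-marker at "isii", prune upward until reaching a node still needed by another word.
No other word shares any prefix with "isii", so all 4 of its nodes go.
Nodes removed: 4

4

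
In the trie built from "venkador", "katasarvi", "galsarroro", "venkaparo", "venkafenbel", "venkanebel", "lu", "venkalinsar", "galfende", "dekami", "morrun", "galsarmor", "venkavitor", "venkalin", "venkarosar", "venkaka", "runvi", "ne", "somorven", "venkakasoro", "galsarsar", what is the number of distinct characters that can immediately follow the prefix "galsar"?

3

The children of the "galsar" node are the distinct next characters among strings starting with "galsar".
Characters that immediately follow "galsar" among the stored strings: {m, r, s}.
That node has 3 child edges.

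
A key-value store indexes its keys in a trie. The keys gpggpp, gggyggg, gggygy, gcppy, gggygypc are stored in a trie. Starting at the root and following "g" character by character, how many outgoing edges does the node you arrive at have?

3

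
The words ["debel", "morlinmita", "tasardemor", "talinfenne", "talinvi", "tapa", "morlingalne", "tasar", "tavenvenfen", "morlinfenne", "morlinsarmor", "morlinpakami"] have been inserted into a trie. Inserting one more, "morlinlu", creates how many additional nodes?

2

The longest prefix of "morlinlu" already in the trie is "morlin" (length 6).
Each of the 2 remaining characters creates one node.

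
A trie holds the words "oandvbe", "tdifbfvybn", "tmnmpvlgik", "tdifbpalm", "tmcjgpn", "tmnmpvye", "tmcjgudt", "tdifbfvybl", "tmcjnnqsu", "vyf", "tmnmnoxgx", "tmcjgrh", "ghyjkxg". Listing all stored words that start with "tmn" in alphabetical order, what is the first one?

Words with prefix "tmn", in lexicographic order: "tmnmnoxgx", "tmnmpvlgik", "tmnmpvye"
The 1st is tmnmnoxgx.

tmnmnoxgx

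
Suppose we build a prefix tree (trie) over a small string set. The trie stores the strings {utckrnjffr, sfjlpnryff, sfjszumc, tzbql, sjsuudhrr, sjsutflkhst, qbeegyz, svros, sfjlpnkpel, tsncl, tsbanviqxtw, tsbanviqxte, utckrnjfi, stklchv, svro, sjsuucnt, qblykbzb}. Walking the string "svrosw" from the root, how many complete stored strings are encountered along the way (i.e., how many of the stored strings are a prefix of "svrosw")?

2

Check each prefix of "svrosw" against the stored set — each match is an end-marker on the path.
Prefixes of the query that are stored words: "svro", "svros"
Count: 2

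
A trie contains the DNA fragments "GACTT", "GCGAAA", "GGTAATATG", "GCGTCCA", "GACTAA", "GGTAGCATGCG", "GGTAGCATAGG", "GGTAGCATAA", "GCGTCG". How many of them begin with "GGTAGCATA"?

Walk to "GGTAGCATA"; the words in its subtree are exactly those with that prefix.
Words under "GGTAGCATA": GGTAGCATAA, GGTAGCATAGG
Count: 2

2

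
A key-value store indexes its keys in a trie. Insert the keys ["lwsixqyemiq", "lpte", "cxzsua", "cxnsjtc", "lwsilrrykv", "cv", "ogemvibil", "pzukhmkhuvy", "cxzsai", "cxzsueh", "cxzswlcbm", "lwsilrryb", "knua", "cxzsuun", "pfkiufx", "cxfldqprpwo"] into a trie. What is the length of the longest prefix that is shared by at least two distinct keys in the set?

8

Equivalently: take the maximum, over all pairs, of their longest common prefix length.
"lwsilrryb" and "lwsilrrykv" agree on "lwsilrry" (8 characters) before diverging; nothing deeper is shared.
Longest shared-prefix length: 8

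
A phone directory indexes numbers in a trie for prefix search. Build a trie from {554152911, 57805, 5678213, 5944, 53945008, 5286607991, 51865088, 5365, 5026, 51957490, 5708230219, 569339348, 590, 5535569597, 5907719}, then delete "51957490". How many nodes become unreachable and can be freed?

6

A node on "51957490"'s path can go only if nothing else ends at it or branches off below it.
The suffix "957490" (6 nodes) is used only by "51957490"; the node for "51" still has the child "8", so pruning stops there.
Nodes removed: 6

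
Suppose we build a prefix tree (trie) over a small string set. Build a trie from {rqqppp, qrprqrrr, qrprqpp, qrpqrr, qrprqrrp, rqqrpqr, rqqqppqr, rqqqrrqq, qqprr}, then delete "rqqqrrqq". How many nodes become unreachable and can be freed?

4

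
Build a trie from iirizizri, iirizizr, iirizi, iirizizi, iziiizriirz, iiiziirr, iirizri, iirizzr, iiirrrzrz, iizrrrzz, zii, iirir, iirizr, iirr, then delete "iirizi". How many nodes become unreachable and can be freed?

Walk "iirizi" from the leaf back toward the root, removing each node that no remaining word uses.
Every node on "iirizi" is still needed (e.g. by "iirizizri"), so nothing is freed.
Nodes removed: 0

0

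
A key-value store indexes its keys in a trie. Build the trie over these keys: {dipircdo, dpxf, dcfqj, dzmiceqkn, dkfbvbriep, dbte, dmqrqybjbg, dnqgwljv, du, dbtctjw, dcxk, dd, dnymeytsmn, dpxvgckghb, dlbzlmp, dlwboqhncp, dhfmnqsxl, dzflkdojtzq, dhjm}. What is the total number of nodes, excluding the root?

107

Trace insertions, counting only characters that open a new branch:
  "dipircdo" → 8 new (d, i, p, i, r, c, d, o)
  "dpxf" → prefix "d" already present; 3 new (p, x, f)
  "dcfqj" → prefix "d" already present; 4 new (c, f, q, j)
  "dzmiceqkn" → prefix "d" already present; 8 new (z, m, i, c, e, q, k, n)
  "dkfbvbriep" → prefix "d" already present; 9 new (k, f, b, v, b, r, i, e, p)
  "dbte" → prefix "d" already present; 3 new (b, t, e)
  "dmqrqybjbg" → prefix "d" already present; 9 new (m, q, r, q, y, b, j, b, g)
  "dnqgwljv" → prefix "d" already present; 7 new (n, q, g, w, l, j, v)
  "du" → prefix "d" already present; 1 new (u)
  "dbtctjw" → prefix "dbt" already present; 4 new (c, t, j, w)
  "dcxk" → prefix "dc" already present; 2 new (x, k)
  "dd" → prefix "d" already present; 1 new (d)
  "dnymeytsmn" → prefix "dn" already present; 8 new (y, m, e, y, t, s, m, n)
  "dpxvgckghb" → prefix "dpx" already present; 7 new (v, g, c, k, g, h, b)
  "dlbzlmp" → prefix "d" already present; 6 new (l, b, z, l, m, p)
  "dlwboqhncp" → prefix "dl" already present; 8 new (w, b, o, q, h, n, c, p)
  "dhfmnqsxl" → prefix "d" already present; 8 new (h, f, m, n, q, s, x, l)
  "dzflkdojtzq" → prefix "dz" already present; 9 new (f, l, k, d, o, j, t, z, q)
  "dhjm" → prefix "dh" already present; 2 new (j, m)
Total nodes = 8 + 3 + 4 + 8 + 9 + 3 + 9 + 7 + 1 + 4 + 2 + 1 + 8 + 7 + 6 + 8 + 8 + 9 + 2 = 107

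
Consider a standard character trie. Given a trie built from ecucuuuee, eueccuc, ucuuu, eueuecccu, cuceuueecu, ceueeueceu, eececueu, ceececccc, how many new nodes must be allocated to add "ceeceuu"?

2

"ceece" is already a path in the trie; the remaining "uu" must be added.
So 7 − 5 = 2 new nodes.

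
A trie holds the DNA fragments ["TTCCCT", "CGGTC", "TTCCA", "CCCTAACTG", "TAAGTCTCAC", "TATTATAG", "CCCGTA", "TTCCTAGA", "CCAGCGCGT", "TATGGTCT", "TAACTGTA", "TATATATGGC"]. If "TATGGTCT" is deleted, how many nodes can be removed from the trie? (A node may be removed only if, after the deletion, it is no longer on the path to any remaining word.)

5

Walk "TATGGTCT" from the leaf back toward the root, removing each node that no remaining word uses.
The suffix "GGTCT" (5 nodes) is used only by "TATGGTCT"; the node for "TAT" still has the child "T", so pruning stops there.
Nodes removed: 5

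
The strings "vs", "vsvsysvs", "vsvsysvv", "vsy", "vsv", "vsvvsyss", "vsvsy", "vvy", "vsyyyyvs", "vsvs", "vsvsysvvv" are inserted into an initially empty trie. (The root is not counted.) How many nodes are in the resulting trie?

Count nodes per top-level branch (shared prefixes stored once):
  'v'-branch (vs, vsv, vsvs, vsvsy, vsvsysvs, vsvsysvv, vsvsysvvv, vsvvsyss, vsy, vsyyyyvs, vvy): 23 nodes
Sum: 23

23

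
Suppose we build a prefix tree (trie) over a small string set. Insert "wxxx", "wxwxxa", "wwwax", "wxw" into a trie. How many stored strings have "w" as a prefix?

4

Filter for entries beginning with "w":
Matches: "wwwax", "wxw", "wxwxxa", "wxxx"
Count: 4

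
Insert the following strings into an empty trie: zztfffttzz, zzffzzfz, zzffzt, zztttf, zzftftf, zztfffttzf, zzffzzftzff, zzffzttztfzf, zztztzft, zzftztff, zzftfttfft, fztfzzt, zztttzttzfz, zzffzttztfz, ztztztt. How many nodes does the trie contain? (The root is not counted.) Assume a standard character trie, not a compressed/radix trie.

For each word, the new-node count is its length minus the longest prefix already in the trie:
  "zztfffttzz" → 10 new (z, z, t, f, f, f, t, t, z, z)
  "zzffzzfz" → prefix "zz" already present; 6 new (f, f, z, z, f, z)
  "zzffzt" → prefix "zzffz" already present; 1 new (t)
  "zztttf" → prefix "zzt" already present; 3 new (t, t, f)
  "zzftftf" → prefix "zzf" already present; 4 new (t, f, t, f)
  "zztfffttzf" → prefix "zztfffttz" already present; 1 new (f)
  "zzffzzftzff" → prefix "zzffzzf" already present; 4 new (t, z, f, f)
  "zzffzttztfzf" → prefix "zzffzt" already present; 6 new (t, z, t, f, z, f)
  "zztztzft" → prefix "zzt" already present; 5 new (z, t, z, f, t)
  "zzftztff" → prefix "zzft" already present; 4 new (z, t, f, f)
  "zzftfttfft" → prefix "zzftft" already present; 4 new (t, f, f, t)
  "fztfzzt" → 7 new (f, z, t, f, z, z, t)
  "zztttzttzfz" → prefix "zzttt" already present; 6 new (z, t, t, z, f, z)
  "zzffzttztfz" → prefix "zzffzttztfz" already present; 0 new (none)
  "ztztztt" → prefix "z" already present; 6 new (t, z, t, z, t, t)
Total nodes = 10 + 6 + 1 + 3 + 4 + 1 + 4 + 6 + 5 + 4 + 4 + 7 + 6 + 0 + 6 = 67

67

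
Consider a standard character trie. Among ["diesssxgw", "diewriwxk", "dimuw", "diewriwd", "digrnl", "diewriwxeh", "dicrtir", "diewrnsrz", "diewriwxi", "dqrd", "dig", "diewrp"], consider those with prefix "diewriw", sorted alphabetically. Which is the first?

diewriwd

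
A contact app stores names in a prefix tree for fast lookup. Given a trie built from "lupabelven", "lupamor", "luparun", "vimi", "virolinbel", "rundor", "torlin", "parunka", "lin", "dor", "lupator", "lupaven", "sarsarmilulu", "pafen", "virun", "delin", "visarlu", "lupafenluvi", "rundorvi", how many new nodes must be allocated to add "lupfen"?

The longest prefix of "lupfen" already in the trie is "lup" (length 3).
So 6 − 3 = 3 new nodes.

3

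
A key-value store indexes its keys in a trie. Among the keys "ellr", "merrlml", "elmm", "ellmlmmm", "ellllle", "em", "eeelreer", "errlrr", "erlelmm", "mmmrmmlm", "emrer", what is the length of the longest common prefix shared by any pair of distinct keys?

3

The deepest shared node is where two words last agree before diverging.
e.g. "ellllle" and "ellmlmmm" share the prefix "ell" of length 3; no pair shares a longer one.
Longest shared-prefix length: 3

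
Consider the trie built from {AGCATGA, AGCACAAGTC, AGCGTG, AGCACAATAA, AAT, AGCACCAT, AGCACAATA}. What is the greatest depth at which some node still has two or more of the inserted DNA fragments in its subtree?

9

The deepest shared node is where two words last agree before diverging.
e.g. "AGCACAATA" and "AGCACAATAA" share the prefix "AGCACAATA" of length 9; no pair shares a longer one.
Longest shared-prefix length: 9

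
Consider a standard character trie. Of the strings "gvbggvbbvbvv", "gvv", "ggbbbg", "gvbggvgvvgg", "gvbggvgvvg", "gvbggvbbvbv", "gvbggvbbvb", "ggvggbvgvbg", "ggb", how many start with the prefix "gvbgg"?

Traverse to the node for "gvbgg", then collect every word in that subtree.
Matches: "gvbggvbbvb", "gvbggvbbvbv", "gvbggvbbvbvv", "gvbggvgvvg", "gvbggvgvvgg"
Count: 5

5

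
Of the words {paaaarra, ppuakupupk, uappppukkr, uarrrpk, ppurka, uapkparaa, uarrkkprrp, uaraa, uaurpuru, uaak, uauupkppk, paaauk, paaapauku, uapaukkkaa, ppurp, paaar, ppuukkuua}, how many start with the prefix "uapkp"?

1

Filter for entries beginning with "uapkp":
Words under "uapkp": uapkparaa
Count: 1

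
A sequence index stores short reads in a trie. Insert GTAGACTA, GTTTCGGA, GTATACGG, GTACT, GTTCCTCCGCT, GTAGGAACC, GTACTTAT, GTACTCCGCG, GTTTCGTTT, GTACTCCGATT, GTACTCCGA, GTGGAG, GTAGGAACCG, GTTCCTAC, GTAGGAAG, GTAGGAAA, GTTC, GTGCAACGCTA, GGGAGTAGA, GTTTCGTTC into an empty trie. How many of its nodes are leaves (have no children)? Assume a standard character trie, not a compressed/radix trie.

Leaves are exactly the stored words that no other stored word extends.
Those words: "GGGAGTAGA", "GTACTCCGATT", "GTACTCCGCG", "GTACTTAT", "GTAGACTA", "GTAGGAAA", "GTAGGAACCG", "GTAGGAAG", "GTATACGG", "GTGCAACGCTA", "GTGGAG", "GTTCCTAC", "GTTCCTCCGCT", "GTTTCGGA", "GTTTCGTTC", "GTTTCGTTT"
Leaf count: 16

16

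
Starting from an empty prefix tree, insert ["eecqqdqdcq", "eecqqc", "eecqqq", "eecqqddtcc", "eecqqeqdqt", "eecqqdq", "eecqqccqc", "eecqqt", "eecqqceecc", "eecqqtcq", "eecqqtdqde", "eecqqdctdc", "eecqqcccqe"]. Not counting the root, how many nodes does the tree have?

For each word, the new-node count is its length minus the longest prefix already in the trie:
  "eecqqdqdcq" → 10 new (e, e, c, q, q, d, q, d, c, q)
  "eecqqc" → prefix "eecqq" already present; 1 new (c)
  "eecqqq" → prefix "eecqq" already present; 1 new (q)
  "eecqqddtcc" → prefix "eecqqd" already present; 4 new (d, t, c, c)
  "eecqqeqdqt" → prefix "eecqq" already present; 5 new (e, q, d, q, t)
  "eecqqdq" → prefix "eecqqdq" already present; 0 new (none)
  "eecqqccqc" → prefix "eecqqc" already present; 3 new (c, q, c)
  "eecqqt" → prefix "eecqq" already present; 1 new (t)
  "eecqqceecc" → prefix "eecqqc" already present; 4 new (e, e, c, c)
  "eecqqtcq" → prefix "eecqqt" already present; 2 new (c, q)
  "eecqqtdqde" → prefix "eecqqt" already present; 4 new (d, q, d, e)
  "eecqqdctdc" → prefix "eecqqd" already present; 4 new (c, t, d, c)
  "eecqqcccqe" → prefix "eecqqcc" already present; 3 new (c, q, e)
Total nodes = 10 + 1 + 1 + 4 + 5 + 0 + 3 + 1 + 4 + 2 + 4 + 4 + 3 = 42

42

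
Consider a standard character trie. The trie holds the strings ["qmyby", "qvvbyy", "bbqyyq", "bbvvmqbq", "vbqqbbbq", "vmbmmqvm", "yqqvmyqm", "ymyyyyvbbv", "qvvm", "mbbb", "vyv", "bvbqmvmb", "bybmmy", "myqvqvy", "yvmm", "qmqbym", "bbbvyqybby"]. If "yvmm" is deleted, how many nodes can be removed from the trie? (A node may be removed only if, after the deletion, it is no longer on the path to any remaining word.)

After clearing the end-marker at "yvmm", prune upward until reaching a node still needed by another word.
The suffix "vmm" (3 nodes) is used only by "yvmm"; the node for "y" still has the child "q", so pruning stops there.
Nodes removed: 3

3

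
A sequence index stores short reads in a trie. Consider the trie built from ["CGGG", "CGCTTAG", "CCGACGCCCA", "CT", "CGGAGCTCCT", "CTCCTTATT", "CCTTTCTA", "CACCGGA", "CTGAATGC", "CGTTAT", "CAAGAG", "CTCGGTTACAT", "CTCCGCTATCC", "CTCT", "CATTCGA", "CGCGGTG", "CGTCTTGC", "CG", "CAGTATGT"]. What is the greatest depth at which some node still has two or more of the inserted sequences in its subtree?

4

Equivalently: take the maximum, over all pairs, of their longest common prefix length.
e.g. "CTCCGCTATCC" and "CTCCTTATT" share the prefix "CTCC" of length 4; no pair shares a longer one.
Longest shared-prefix length: 4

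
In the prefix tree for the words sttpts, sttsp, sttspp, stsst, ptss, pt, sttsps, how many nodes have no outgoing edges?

Leaves are exactly the stored words that no other stored word extends.
Those words: "ptss", "stsst", "sttpts", "sttspp", "sttsps"
Leaf count: 5

5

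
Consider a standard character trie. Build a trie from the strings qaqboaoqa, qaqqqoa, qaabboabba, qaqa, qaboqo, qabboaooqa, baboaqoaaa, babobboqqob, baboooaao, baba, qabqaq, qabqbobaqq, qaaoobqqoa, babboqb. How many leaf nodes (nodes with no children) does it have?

14

A leaf is a node with no children — equivalently, the end of a word that is not a proper prefix of any other stored word.
Those words: "baba", "babboqb", "baboaqoaaa", "babobboqqob", "baboooaao", "qaabboabba", "qaaoobqqoa", "qabboaooqa", "qaboqo", "qabqaq", "qabqbobaqq", "qaqa", "qaqboaoqa", "qaqqqoa"
Leaf count: 14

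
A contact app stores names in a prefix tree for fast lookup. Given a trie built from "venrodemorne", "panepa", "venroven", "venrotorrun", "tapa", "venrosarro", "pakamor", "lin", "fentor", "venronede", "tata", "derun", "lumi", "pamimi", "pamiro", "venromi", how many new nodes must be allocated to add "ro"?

No existing word starts with "r", so every character of "ro" needs a new node.
2 − 0 = 2 new nodes.

2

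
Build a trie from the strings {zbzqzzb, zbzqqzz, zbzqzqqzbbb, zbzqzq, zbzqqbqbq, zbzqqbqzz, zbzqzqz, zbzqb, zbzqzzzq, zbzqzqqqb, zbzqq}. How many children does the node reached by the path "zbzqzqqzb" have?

The children of the "zbzqzqqzb" node are the distinct next characters among strings starting with "zbzqzqqzb".
Distinct next characters after "zbzqzqqzb": b.
That node has 1 child edge.

1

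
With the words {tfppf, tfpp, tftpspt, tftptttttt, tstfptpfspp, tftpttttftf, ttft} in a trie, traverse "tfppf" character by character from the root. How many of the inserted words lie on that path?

Check each prefix of "tfppf" against the stored set — each match is an end-marker on the path.
Prefixes of the query that are stored words: "tfpp", "tfppf"
Count: 2

2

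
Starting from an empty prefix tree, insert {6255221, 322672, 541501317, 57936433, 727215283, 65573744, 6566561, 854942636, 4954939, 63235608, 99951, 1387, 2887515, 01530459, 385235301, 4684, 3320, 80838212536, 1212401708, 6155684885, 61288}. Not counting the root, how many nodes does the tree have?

Trace insertions, counting only characters that open a new branch:
  "6255221" → 7 new (6, 2, 5, 5, 2, 2, 1)
  "322672" → 6 new (3, 2, 2, 6, 7, 2)
  "541501317" → 9 new (5, 4, 1, 5, 0, 1, 3, 1, 7)
  "57936433" → prefix "5" already present; 7 new (7, 9, 3, 6, 4, 3, 3)
  "727215283" → 9 new (7, 2, 7, 2, 1, 5, 2, 8, 3)
  "65573744" → prefix "6" already present; 7 new (5, 5, 7, 3, 7, 4, 4)
  "6566561" → prefix "65" already present; 5 new (6, 6, 5, 6, 1)
  "854942636" → 9 new (8, 5, 4, 9, 4, 2, 6, 3, 6)
  "4954939" → 7 new (4, 9, 5, 4, 9, 3, 9)
  "63235608" → prefix "6" already present; 7 new (3, 2, 3, 5, 6, 0, 8)
  "99951" → 5 new (9, 9, 9, 5, 1)
  "1387" → 4 new (1, 3, 8, 7)
  "2887515" → 7 new (2, 8, 8, 7, 5, 1, 5)
  "01530459" → 8 new (0, 1, 5, 3, 0, 4, 5, 9)
  "385235301" → prefix "3" already present; 8 new (8, 5, 2, 3, 5, 3, 0, 1)
  "4684" → prefix "4" already present; 3 new (6, 8, 4)
  "3320" → prefix "3" already present; 3 new (3, 2, 0)
  "80838212536" → prefix "8" already present; 10 new (0, 8, 3, 8, 2, 1, 2, 5, 3, 6)
  "1212401708" → prefix "1" already present; 9 new (2, 1, 2, 4, 0, 1, 7, 0, 8)
  "6155684885" → prefix "6" already present; 9 new (1, 5, 5, 6, 8, 4, 8, 8, 5)
  "61288" → prefix "61" already present; 3 new (2, 8, 8)
Total nodes = 7 + 6 + 9 + 7 + 9 + 7 + 5 + 9 + 7 + 7 + 5 + 4 + 7 + 8 + 8 + 3 + 3 + 10 + 9 + 9 + 3 = 142

142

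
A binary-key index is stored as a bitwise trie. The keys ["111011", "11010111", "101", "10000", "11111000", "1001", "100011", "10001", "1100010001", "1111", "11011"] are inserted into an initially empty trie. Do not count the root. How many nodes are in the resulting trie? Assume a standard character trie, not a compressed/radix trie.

33

Count nodes per top-level branch (shared prefixes stored once):
  '1'-branch (10000, 10001, 100011, 1001, 101, 1100010001, 11010111, 11011, 111011, 1111, 11111000): 33 nodes
Sum: 33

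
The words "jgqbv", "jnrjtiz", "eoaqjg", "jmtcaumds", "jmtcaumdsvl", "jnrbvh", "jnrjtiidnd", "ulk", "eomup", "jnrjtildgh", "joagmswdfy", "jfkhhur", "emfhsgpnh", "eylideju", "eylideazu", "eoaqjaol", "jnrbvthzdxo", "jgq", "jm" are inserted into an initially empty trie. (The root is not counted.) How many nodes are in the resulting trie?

86

Insert word by word; a character creates a node only if that edge doesn't already exist:
  "jgqbv" → 5 new (j, g, q, b, v)
  "jnrjtiz" → prefix "j" already present; 6 new (n, r, j, t, i, z)
  "eoaqjg" → 6 new (e, o, a, q, j, g)
  "jmtcaumds" → prefix "j" already present; 8 new (m, t, c, a, u, m, d, s)
  "jmtcaumdsvl" → prefix "jmtcaumds" already present; 2 new (v, l)
  "jnrbvh" → prefix "jnr" already present; 3 new (b, v, h)
  "jnrjtiidnd" → prefix "jnrjti" already present; 4 new (i, d, n, d)
  "ulk" → 3 new (u, l, k)
  "eomup" → prefix "eo" already present; 3 new (m, u, p)
  "jnrjtildgh" → prefix "jnrjti" already present; 4 new (l, d, g, h)
  "joagmswdfy" → prefix "j" already present; 9 new (o, a, g, m, s, w, d, f, y)
  "jfkhhur" → prefix "j" already present; 6 new (f, k, h, h, u, r)
  "emfhsgpnh" → prefix "e" already present; 8 new (m, f, h, s, g, p, n, h)
  "eylideju" → prefix "e" already present; 7 new (y, l, i, d, e, j, u)
  "eylideazu" → prefix "eylide" already present; 3 new (a, z, u)
  "eoaqjaol" → prefix "eoaqj" already present; 3 new (a, o, l)
  "jnrbvthzdxo" → prefix "jnrbv" already present; 6 new (t, h, z, d, x, o)
  "jgq" → prefix "jgq" already present; 0 new (none)
  "jm" → prefix "jm" already present; 0 new (none)
Total nodes = 5 + 6 + 6 + 8 + 2 + 3 + 4 + 3 + 3 + 4 + 9 + 6 + 8 + 7 + 3 + 3 + 6 + 0 + 0 = 86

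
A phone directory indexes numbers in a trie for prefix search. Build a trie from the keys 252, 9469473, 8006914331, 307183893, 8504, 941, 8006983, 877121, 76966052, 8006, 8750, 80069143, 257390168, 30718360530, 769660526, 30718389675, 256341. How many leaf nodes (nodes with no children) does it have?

A leaf is a node with no children — equivalently, the end of a word that is not a proper prefix of any other stored word.
Those words: "252", "256341", "257390168", "30718360530", "307183893", "30718389675", "769660526", "8006914331", "8006983", "8504", "8750", "877121", "941", "9469473"
Leaf count: 14

14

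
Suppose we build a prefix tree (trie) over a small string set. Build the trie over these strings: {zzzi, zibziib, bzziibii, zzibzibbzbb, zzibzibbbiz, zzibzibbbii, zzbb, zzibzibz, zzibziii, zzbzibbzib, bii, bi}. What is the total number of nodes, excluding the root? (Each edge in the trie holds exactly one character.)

45

Insert word by word; a character creates a node only if that edge doesn't already exist:
  "zzzi" → 4 new (z, z, z, i)
  "zibziib" → prefix "z" already present; 6 new (i, b, z, i, i, b)
  "bzziibii" → 8 new (b, z, z, i, i, b, i, i)
  "zzibzibbzbb" → prefix "zz" already present; 9 new (i, b, z, i, b, b, z, b, b)
  "zzibzibbbiz" → prefix "zzibzibb" already present; 3 new (b, i, z)
  "zzibzibbbii" → prefix "zzibzibbbi" already present; 1 new (i)
  "zzbb" → prefix "zz" already present; 2 new (b, b)
  "zzibzibz" → prefix "zzibzib" already present; 1 new (z)
  "zzibziii" → prefix "zzibzi" already present; 2 new (i, i)
  "zzbzibbzib" → prefix "zzb" already present; 7 new (z, i, b, b, z, i, b)
  "bii" → prefix "b" already present; 2 new (i, i)
  "bi" → prefix "bi" already present; 0 new (none)
Total nodes = 4 + 6 + 8 + 9 + 3 + 1 + 2 + 1 + 2 + 7 + 2 + 0 = 45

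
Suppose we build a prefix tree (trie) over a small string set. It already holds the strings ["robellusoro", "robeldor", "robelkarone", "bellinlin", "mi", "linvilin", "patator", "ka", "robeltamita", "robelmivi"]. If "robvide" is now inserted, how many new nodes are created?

Walking "robvide" from the root, the first 3 characters ("rob") follow existing edges; "v" is the first miss.
So 7 − 3 = 4 new nodes.

4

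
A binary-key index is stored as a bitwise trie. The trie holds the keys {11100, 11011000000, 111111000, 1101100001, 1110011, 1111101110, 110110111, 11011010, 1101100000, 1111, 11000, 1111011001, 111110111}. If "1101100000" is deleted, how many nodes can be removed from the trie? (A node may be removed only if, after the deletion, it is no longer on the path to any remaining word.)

A node on "1101100000"'s path can go only if nothing else ends at it or branches off below it.
Every node on "1101100000" is still needed (e.g. by "11011000000"), so nothing is freed.
Nodes removed: 0

0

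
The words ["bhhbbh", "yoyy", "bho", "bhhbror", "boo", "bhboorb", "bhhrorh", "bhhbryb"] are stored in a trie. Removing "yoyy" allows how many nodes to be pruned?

A node on "yoyy"'s path can go only if nothing else ends at it or branches off below it.
No other word shares any prefix with "yoyy", so all 4 of its nodes go.
Nodes removed: 4

4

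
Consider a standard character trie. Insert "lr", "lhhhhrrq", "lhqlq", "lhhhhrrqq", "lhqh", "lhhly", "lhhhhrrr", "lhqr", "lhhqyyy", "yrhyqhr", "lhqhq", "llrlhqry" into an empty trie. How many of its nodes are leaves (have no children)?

A leaf is a node with no children — equivalently, the end of a word that is not a proper prefix of any other stored word.
Those words: "lhhhhrrqq", "lhhhhrrr", "lhhly", "lhhqyyy", "lhqhq", "lhqlq", "lhqr", "llrlhqry", "lr", "yrhyqhr"
Leaf count: 10

10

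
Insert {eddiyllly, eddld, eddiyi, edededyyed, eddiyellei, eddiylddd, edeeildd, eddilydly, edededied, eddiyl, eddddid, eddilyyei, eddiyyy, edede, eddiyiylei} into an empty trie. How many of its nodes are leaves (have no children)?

Leaves are exactly the stored words that no other stored word extends.
Those words: "eddddid", "eddilydly", "eddilyyei", "eddiyellei", "eddiyiylei", "eddiylddd", "eddiyllly", "eddiyyy", "eddld", "edededied", "edededyyed", "edeeildd"
Leaf count: 12

12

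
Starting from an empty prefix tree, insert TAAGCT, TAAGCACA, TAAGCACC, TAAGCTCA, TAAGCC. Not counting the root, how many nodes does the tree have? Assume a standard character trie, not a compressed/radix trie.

13

Trie structure (* marks end of a word):
(root)
└─ T
   └─ A
      └─ A
         └─ G
            └─ C
               ├─ A
               │  └─ C
               │     ├─ A *
               │     └─ C *
               ├─ C *
               └─ T *
                  └─ C
                     └─ A *
Counting every labelled node above: 13.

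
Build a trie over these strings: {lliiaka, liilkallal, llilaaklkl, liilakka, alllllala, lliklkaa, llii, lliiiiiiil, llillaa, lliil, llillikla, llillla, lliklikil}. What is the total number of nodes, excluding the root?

61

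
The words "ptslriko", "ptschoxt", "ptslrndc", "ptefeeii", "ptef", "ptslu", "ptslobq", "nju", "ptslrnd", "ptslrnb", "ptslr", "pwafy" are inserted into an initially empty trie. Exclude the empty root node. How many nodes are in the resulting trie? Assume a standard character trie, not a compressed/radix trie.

Insert word by word; a character creates a node only if that edge doesn't already exist:
  "ptslriko" → 8 new (p, t, s, l, r, i, k, o)
  "ptschoxt" → prefix "pts" already present; 5 new (c, h, o, x, t)
  "ptslrndc" → prefix "ptslr" already present; 3 new (n, d, c)
  "ptefeeii" → prefix "pt" already present; 6 new (e, f, e, e, i, i)
  "ptef" → prefix "ptef" already present; 0 new (none)
  "ptslu" → prefix "ptsl" already present; 1 new (u)
  "ptslobq" → prefix "ptsl" already present; 3 new (o, b, q)
  "nju" → 3 new (n, j, u)
  "ptslrnd" → prefix "ptslrnd" already present; 0 new (none)
  "ptslrnb" → prefix "ptslrn" already present; 1 new (b)
  "ptslr" → prefix "ptslr" already present; 0 new (none)
  "pwafy" → prefix "p" already present; 4 new (w, a, f, y)
Total nodes = 8 + 5 + 3 + 6 + 0 + 1 + 3 + 3 + 0 + 1 + 0 + 4 = 34

34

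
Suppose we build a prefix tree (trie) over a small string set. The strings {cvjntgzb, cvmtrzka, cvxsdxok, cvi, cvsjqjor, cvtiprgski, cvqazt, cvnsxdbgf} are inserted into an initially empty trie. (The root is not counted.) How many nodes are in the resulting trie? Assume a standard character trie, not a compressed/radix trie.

Trace insertions, counting only characters that open a new branch:
  "cvjntgzb" → 8 new (c, v, j, n, t, g, z, b)
  "cvmtrzka" → prefix "cv" already present; 6 new (m, t, r, z, k, a)
  "cvxsdxok" → prefix "cv" already present; 6 new (x, s, d, x, o, k)
  "cvi" → prefix "cv" already present; 1 new (i)
  "cvsjqjor" → prefix "cv" already present; 6 new (s, j, q, j, o, r)
  "cvtiprgski" → prefix "cv" already present; 8 new (t, i, p, r, g, s, k, i)
  "cvqazt" → prefix "cv" already present; 4 new (q, a, z, t)
  "cvnsxdbgf" → prefix "cv" already present; 7 new (n, s, x, d, b, g, f)
Total nodes = 8 + 6 + 6 + 1 + 6 + 8 + 4 + 7 = 46

46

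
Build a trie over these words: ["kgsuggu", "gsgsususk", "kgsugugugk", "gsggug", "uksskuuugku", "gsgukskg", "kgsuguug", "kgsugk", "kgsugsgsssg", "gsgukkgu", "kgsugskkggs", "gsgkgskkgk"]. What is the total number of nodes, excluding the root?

64

Trace insertions, counting only characters that open a new branch:
  "kgsuggu" → 7 new (k, g, s, u, g, g, u)
  "gsgsususk" → 9 new (g, s, g, s, u, s, u, s, k)
  "kgsugugugk" → prefix "kgsug" already present; 5 new (u, g, u, g, k)
  "gsggug" → prefix "gsg" already present; 3 new (g, u, g)
  "uksskuuugku" → 11 new (u, k, s, s, k, u, u, u, g, k, u)
  "gsgukskg" → prefix "gsg" already present; 5 new (u, k, s, k, g)
  "kgsuguug" → prefix "kgsugu" already present; 2 new (u, g)
  "kgsugk" → prefix "kgsug" already present; 1 new (k)
  "kgsugsgsssg" → prefix "kgsug" already present; 6 new (s, g, s, s, s, g)
  "gsgukkgu" → prefix "gsguk" already present; 3 new (k, g, u)
  "kgsugskkggs" → prefix "kgsugs" already present; 5 new (k, k, g, g, s)
  "gsgkgskkgk" → prefix "gsg" already present; 7 new (k, g, s, k, k, g, k)
Total nodes = 7 + 9 + 5 + 3 + 11 + 5 + 2 + 1 + 6 + 3 + 5 + 7 = 64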